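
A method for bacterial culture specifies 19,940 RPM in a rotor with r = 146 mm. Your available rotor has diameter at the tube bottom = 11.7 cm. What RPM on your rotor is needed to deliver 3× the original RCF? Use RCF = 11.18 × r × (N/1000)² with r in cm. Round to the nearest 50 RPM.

≈ 54550 RPM

Original rotor: r = 146 mm = 14.6 cm
RCF = 11.18 × r × (N/1000)²
RCF_original = 11.18 × 14.6 × (19.94)² = 11.18 × 14.6 × 397.6036 ≈ 64,900 × g
Target RCF = 3 × 64,900 ≈ 194,700 × g
Your rotor: r = 11.7 / 2 = 5.85 cm
194,700 = 11.18 × 5.85 × (N/1000)²
(N/1000)² = 194,700 / 65.403 = 2976.928
N = 1000 × √2976.928 ≈ 54,561.2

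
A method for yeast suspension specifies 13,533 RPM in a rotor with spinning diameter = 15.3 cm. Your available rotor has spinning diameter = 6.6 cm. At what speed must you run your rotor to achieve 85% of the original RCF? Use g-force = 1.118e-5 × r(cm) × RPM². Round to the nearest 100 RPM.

Original rotor: r = 15.3 / 2 = 7.65 cm
RCF_original = 1.118 × 10⁻⁵ × 7.65 × (13533)² = 1.118 × 10⁻⁵ × 7.65 × 183,142,089 ≈ 15,663.6 × g
Target RCF = 0.85 × 15,663.6 ≈ 13,314.1 × g
Your rotor: r = 6.6 / 2 = 3.3 cm
13,314.1 = 1.118 × 10⁻⁵ × 3.3 × N²
N² = 13,314.1 / (3.6894 × 10⁻⁵) = 360,874,397
N ≈ √360,874,397 ≈ 18,996.7

≈ 19000 RPM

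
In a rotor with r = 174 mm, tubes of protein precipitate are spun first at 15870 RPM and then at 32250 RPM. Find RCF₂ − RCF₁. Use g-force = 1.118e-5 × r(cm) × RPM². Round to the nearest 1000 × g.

≈ 153000 ×g

r = 174 mm = 17.4 cm
RCF₁ = 1.118 × 10⁻⁵ × 17.4 × (15870)² = 1.118 × 10⁻⁵ × 17.4 × 251,856,900 ≈ 48,994.2 × g
RCF₂ = 1.118 × 10⁻⁵ × 17.4 × (32250)² = 1.118 × 10⁻⁵ × 17.4 × 1,040,062,500 ≈ 202,325.4 × g
Increase = 202,325.4 − 48,994.2 = 153,331.2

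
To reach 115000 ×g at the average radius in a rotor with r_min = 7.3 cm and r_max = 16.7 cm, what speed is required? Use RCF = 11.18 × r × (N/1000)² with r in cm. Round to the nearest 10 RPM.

r_avg = (7.3 + 16.7) / 2 = 12 cm
115,000 = 11.18 × 12 × (N/1000)²
(N/1000)² = 115,000 / 134.16 = 857.1855
N = 1000 × √857.1855 ≈ 29,277.7

29280 RPM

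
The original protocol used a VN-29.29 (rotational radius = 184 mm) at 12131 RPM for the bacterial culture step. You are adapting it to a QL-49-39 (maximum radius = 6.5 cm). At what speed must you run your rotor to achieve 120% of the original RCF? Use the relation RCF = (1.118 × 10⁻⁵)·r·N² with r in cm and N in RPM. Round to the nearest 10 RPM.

≈ 22360 RPM

Original rotor: r = 184 mm = 18.4 cm
RCF = 1.118 × 10⁻⁵ × r × N²
RCF_original = 1.118 × 10⁻⁵ × 18.4 × (12131)² = 1.118 × 10⁻⁵ × 18.4 × 147,161,161 ≈ 30,272.8 × g
Target RCF = 1.2 × 30,272.8 ≈ 36,327.4 × g
36,327.4 = 1.118 × 10⁻⁵ × 6.5 × N²
N² = 36,327.4 / (7.267 × 10⁻⁵) = 499,895,418
N ≈ √499,895,418 ≈ 22,358.3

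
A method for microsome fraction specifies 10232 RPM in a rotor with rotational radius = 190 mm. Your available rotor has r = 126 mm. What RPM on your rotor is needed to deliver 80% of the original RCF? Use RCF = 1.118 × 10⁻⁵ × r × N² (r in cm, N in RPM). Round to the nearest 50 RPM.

11250 RPM

Original rotor: r = 190 mm = 19.0 cm
RCF_original = 1.118 × 10⁻⁵ × 19 × (10232)² = 1.118 × 10⁻⁵ × 19 × 104,693,824 ≈ 22,239.1 × g
Target RCF = 0.8 × 22,239.1 ≈ 17,791.3 × g
Your rotor: r = 126 mm = 12.6 cm
17,791.3 = 1.118 × 10⁻⁵ × 12.6 × N²
N² = 17,791.3 / (14.0868 × 10⁻⁵) = 126,297,669
N ≈ √126,297,669 ≈ 11,238.2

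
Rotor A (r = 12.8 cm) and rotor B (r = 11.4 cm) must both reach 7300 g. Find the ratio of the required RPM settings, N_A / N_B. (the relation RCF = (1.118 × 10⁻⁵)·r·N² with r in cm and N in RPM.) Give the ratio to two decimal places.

0.94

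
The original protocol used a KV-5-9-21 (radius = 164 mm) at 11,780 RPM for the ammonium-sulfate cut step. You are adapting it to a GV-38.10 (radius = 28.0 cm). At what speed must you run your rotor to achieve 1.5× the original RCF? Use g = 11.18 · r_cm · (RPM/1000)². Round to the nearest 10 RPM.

11040 RPM

Original rotor: r = 164 mm = 16.4 cm
RCF = 11.18 × r × (N/1000)²
RCF_original = 11.18 × 16.4 × (11.78)² = 11.18 × 16.4 × 138.7684 ≈ 25,443.5 × g
Target RCF = 1.5 × 25,443.5 ≈ 38,165.2 × g
38,165.2 = 11.18 × 28 × (N/1000)²
(N/1000)² = 38,165.2 / 313.04 = 121.918
N = 1000 × √121.918 ≈ 11,041.6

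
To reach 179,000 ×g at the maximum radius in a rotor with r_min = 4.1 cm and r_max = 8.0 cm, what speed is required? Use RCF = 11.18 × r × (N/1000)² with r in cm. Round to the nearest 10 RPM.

≈ 44740 RPM

Use r_max = 8.0 cm.
179,000 = 11.18 × 8 × (N/1000)²
(N/1000)² = 179,000 / 89.44 = 2001.342
N = 1000 × √2001.342 ≈ 44,736.4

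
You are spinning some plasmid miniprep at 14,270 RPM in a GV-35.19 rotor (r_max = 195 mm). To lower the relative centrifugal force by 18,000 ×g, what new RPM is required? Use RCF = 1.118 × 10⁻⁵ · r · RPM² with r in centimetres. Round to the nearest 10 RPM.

r = 195 mm = 19.5 cm
Current RCF = 1.118 × 10⁻⁵ × 19.5 × (14270)² = 1.118 × 10⁻⁵ × 19.5 × 203,632,900 ≈ 44,394 × g
Target RCF = 44,394 − 18,000 = 26,394 × g
N² = 26,394 / (21.801 × 10⁻⁵) = 121,067,841
N ≈ √121,067,841 ≈ 11,003.1

N₂ ≈ 11000 RPM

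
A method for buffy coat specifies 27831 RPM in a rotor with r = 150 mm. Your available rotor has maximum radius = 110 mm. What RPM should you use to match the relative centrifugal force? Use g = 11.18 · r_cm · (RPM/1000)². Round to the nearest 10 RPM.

32500 RPM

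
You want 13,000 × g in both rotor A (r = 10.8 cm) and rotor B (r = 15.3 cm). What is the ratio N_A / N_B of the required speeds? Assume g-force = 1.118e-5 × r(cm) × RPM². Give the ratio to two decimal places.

1.19

At fixed RCF, N ∝ 1/√r, so N_A/N_B = √(r_B/r_A) = √(15.3/10.8) = √1.416667 = 1.1902.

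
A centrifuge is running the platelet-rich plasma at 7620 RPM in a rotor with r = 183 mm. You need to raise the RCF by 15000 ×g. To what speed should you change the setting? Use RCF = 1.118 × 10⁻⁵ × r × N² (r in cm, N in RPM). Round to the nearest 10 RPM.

≈ 11460 RPM

r = 183 mm = 18.3 cm
Current RCF = 1.118 × 10⁻⁵ × 18.3 × (7620)² = 1.118 × 10⁻⁵ × 18.3 × 58,064,400 ≈ 11,879.6 × g
Target RCF = 11,879.6 + 15,000 = 26,879.6 × g
N² = 26,879.6 / (20.4594 × 10⁻⁵) = 131,380,197
N ≈ √131,380,197 ≈ 11,462.1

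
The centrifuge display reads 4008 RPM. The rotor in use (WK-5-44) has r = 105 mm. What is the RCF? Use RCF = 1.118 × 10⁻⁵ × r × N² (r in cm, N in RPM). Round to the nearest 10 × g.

RCF ≈ 1890 g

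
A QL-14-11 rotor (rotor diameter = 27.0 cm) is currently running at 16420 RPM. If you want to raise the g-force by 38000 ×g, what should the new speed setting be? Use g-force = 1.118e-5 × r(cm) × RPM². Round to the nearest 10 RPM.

N₂ ≈ 22830 RPM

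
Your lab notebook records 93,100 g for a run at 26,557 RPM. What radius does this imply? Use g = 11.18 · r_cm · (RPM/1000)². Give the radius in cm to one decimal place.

11.8 cm

93100 = 11.18 × r × (26.557)²
r = 93100 / (11.18 × 705.274249) = 93100 / 7884.966 ≈ 11.807 cm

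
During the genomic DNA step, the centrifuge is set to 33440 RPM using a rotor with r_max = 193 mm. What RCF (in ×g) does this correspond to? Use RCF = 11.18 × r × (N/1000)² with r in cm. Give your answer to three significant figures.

r = 193 mm = 19.3 cm
RCF = 11.18 × 19.3 × (33.44)² = 11.18 × 19.3 × 1,118.2336 ≈ 241,285.7 × g

≈ 241000 ×g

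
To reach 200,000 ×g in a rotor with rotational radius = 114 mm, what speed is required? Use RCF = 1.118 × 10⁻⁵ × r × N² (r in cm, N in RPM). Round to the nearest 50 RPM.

N ≈ 39600 RPM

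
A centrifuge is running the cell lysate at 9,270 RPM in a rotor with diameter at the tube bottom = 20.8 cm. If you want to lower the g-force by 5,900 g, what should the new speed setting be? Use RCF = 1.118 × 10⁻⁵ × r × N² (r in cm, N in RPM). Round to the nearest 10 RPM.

≈ 5930 RPM

r = 20.8 / 2 = 10.4 cm
Current RCF = 1.118 × 10⁻⁵ × 10.4 × (9270)² = 1.118 × 10⁻⁵ × 10.4 × 85,932,900 ≈ 9,991.6 × g
Target RCF = 9,991.6 − 5,900 = 4,091.6 × g
N² = 4,091.6 / (11.6272 × 10⁻⁵) = 35,189,900
N ≈ √35,189,900 ≈ 5,932.1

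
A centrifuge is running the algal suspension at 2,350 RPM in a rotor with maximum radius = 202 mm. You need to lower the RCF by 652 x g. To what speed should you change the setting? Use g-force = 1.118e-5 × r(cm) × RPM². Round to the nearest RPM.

N₂ ≈ 1623 RPM

r = 202 mm = 20.2 cm
Current RCF = 1.118 × 10⁻⁵ × 20.2 × (2350)² = 1.118 × 10⁻⁵ × 20.2 × 5,522,500 ≈ 1,247.2 × g
Target RCF = 1,247.2 − 652 = 595.2 × g
N² = 595.2 / (22.5836 × 10⁻⁵) = 2,635,541
N ≈ √2,635,541 ≈ 1,623.4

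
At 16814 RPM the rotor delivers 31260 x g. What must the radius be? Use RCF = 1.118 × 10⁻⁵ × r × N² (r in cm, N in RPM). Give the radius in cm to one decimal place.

r ≈ 9.9 cm

31260 = 1.118 × 10⁻⁵ × r × (16814)²
r = 31260 / (1.118 × 10⁻⁵ × 282,710,596) = 31260 / 3160.704 ≈ 9.890 cm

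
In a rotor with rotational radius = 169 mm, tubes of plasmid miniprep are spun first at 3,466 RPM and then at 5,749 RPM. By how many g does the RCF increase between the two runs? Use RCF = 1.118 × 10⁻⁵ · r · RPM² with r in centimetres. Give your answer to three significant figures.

3970 g

r = 169 mm = 16.9 cm
RCF₁ = 1.118 × 10⁻⁵ × 16.9 × (3466)² = 1.118 × 10⁻⁵ × 16.9 × 12,013,156 ≈ 2,269.8 × g
RCF₂ = 1.118 × 10⁻⁵ × 16.9 × (5749)² = 1.118 × 10⁻⁵ × 16.9 × 33,051,001 ≈ 6,244.7 × g
Increase = 6,244.7 − 2,269.8 = 3,974.9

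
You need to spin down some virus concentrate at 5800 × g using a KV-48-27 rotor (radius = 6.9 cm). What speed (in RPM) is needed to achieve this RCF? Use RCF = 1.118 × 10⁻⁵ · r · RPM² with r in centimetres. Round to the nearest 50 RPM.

8650 RPM

5,800 = 1.118 × 10⁻⁵ × 6.9 × N²
N² = 5,800 / (7.7142 × 10⁻⁵) = 75,186,021
N ≈ √75,186,021 ≈ 8,671.0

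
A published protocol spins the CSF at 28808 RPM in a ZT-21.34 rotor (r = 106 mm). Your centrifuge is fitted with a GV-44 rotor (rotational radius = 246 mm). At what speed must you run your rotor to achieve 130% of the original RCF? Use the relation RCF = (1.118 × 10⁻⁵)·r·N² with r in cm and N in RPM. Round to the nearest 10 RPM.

≈ 21560 RPM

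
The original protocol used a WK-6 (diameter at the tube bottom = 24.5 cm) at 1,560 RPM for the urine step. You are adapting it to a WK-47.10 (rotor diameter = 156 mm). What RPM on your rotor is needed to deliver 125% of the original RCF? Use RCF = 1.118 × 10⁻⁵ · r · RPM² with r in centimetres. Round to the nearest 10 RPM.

2190 RPM

Original rotor: r = 24.5 / 2 = 12.25 cm
RCF_original = 1.118 × 10⁻⁵ × 12.25 × (1560)² = 1.118 × 10⁻⁵ × 12.25 × 2,433,600 ≈ 333.3 × g
Target RCF = 1.25 × 333.3 ≈ 416.6 × g
Your rotor: r = 156 mm / 2 = 78 mm = 7.8 cm
416.6 = 1.118 × 10⁻⁵ × 7.8 × N²
N² = 416.6 / (8.7204 × 10⁻⁵) = 4,777,304
N ≈ √4,777,304 ≈ 2,185.7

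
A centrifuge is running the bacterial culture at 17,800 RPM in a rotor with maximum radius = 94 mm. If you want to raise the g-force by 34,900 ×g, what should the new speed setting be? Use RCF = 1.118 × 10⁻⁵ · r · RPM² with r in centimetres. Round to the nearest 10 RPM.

≈ 25470 RPM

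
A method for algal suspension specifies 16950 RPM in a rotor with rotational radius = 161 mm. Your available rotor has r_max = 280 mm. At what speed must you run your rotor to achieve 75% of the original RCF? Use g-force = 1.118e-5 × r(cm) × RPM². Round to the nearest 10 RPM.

11130 RPM

Original rotor: r = 161 mm = 16.1 cm
RCF_original = 1.118 × 10⁻⁵ × 16.1 × (16950)² = 1.118 × 10⁻⁵ × 16.1 × 287,302,500 ≈ 51,713.9 × g
Target RCF = 0.75 × 51,713.9 ≈ 38,785.4 × g
Your rotor: r = 280 mm = 28.0 cm
38,785.4 = 1.118 × 10⁻⁵ × 28 × N²
N² = 38,785.4 / (31.304 × 10⁻⁵) = 123,899,182
N ≈ √123,899,182 ≈ 11,131.0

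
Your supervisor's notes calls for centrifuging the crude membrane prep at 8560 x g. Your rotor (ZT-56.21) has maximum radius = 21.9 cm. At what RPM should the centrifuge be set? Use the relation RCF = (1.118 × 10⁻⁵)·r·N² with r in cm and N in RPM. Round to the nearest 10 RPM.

8,560 = 1.118 × 10⁻⁵ × 21.9 × N²
N² = 8,560 / (24.4842 × 10⁻⁵) = 34,961,322
N ≈ √34,961,322 ≈ 5,912.8

N ≈ 5910 RPM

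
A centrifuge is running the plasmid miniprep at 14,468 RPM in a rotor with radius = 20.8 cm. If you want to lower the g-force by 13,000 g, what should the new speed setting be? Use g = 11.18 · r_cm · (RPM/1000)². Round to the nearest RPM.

≈ 12386 RPM

Current RCF = 11.18 × 20.8 × (14.468)² = 11.18 × 20.8 × 209.323024 ≈ 48,676.8 × g
Target RCF = 48,676.8 − 13,000 = 35,676.8 × g
(N/1000)² = 35,676.8 / 232.544 = 153.4196
N = 1000 × √153.4196 ≈ 12,386.3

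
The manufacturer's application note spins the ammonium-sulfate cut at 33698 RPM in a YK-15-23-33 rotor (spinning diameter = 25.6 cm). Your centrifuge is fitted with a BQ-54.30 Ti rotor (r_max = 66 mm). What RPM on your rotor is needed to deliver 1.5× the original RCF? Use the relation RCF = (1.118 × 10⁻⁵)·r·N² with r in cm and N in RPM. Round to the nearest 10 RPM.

≈ 57480 RPM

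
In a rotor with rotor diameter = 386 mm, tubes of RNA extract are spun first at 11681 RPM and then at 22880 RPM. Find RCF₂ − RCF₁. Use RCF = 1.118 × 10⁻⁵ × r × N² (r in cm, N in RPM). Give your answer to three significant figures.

≈ 83500 ×g

r = 386 mm / 2 = 193 mm = 19.3 cm
RCF₁ = 1.118 × 10⁻⁵ × 19.3 × (11681)² = 1.118 × 10⁻⁵ × 19.3 × 136,445,761 ≈ 29,441.4 × g
RCF₂ = 1.118 × 10⁻⁵ × 19.3 × (22880)² = 1.118 × 10⁻⁵ × 19.3 × 523,494,400 ≈ 112,956.5 × g
Increase = 112,956.5 − 29,441.4 = 83,515.1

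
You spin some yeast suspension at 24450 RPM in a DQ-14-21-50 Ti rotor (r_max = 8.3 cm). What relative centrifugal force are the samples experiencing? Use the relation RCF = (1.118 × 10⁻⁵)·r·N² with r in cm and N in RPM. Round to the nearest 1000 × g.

RCF = 1.118 × 10⁻⁵ × 8.3 × (24450)² = 1.118 × 10⁻⁵ × 8.3 × 597,802,500 ≈ 55,472.5 × g

≈ 55000 ×g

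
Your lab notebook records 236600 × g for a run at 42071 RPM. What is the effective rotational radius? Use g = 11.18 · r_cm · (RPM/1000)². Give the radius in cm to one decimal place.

RCF = 11.18 × r × (N/1000)²
236600 = 11.18 × r × (42.071)²
r = 236600 / (11.18 × 1769.969041) = 236600 / 19788.25 ≈ 11.957 cm

r ≈ 12.0 cm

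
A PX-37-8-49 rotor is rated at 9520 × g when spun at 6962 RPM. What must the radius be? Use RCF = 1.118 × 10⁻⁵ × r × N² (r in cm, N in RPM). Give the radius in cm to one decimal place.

r ≈ 17.6 cm

9520 = 1.118 × 10⁻⁵ × r × (6962)²
r = 9520 / (1.118 × 10⁻⁵ × 48,469,444) = 9520 / 541.8884 ≈ 17.568 cm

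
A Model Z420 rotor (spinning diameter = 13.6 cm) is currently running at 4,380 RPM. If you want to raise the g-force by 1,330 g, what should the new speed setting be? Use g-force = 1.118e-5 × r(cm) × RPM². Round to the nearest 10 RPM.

r = 13.6 / 2 = 6.8 cm
Current RCF = 1.118 × 10⁻⁵ × 6.8 × (4380)² = 1.118 × 10⁻⁵ × 6.8 × 19,184,400 ≈ 1,458.5 × g
Target RCF = 1,458.5 + 1,330 = 2,788.5 × g
N² = 2,788.5 / (7.6024 × 10⁻⁵) = 36,679,207
N ≈ √36,679,207 ≈ 6,056.3

≈ 6060 RPM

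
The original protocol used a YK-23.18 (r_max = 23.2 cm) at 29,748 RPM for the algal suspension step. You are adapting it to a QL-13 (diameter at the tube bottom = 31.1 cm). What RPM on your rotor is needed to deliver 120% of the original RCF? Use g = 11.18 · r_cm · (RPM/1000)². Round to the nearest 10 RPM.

RCF = 11.18 × r × (N/1000)²
RCF_original = 11.18 × 23.2 × (29.748)² = 11.18 × 23.2 × 884.943504 ≈ 229,533.1 × g
Target RCF = 1.2 × 229,533.1 ≈ 275,439.7 × g
Your rotor: r = 31.1 / 2 = 15.55 cm
275,439.7 = 11.18 × 15.55 × (N/1000)²
(N/1000)² = 275,439.7 / 173.849 = 1584.362
N = 1000 × √1584.362 ≈ 39,804.0

39800 RPM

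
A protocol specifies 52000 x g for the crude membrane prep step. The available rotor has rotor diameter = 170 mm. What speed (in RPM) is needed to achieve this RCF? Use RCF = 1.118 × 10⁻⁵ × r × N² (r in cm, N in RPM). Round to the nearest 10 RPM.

23390 RPM

r = 170 mm / 2 = 85 mm = 8.5 cm
52,000 = 1.118 × 10⁻⁵ × 8.5 × N²
N² = 52,000 / (9.503 × 10⁻⁵) = 547,195,622
N ≈ √547,195,622 ≈ 23,392.2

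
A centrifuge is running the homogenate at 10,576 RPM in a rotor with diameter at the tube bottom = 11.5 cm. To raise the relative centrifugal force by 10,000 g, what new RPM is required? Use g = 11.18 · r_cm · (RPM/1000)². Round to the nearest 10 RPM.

16350 RPM

r = 11.5 / 2 = 5.75 cm
Current RCF = 11.18 × 5.75 × (10.576)² = 11.18 × 5.75 × 111.851776 ≈ 7,190.4 × g
Target RCF = 7,190.4 + 10,000 = 17,190.4 × g
(N/1000)² = 17,190.4 / 64.285 = 267.4092
N = 1000 × √267.4092 ≈ 16,352.7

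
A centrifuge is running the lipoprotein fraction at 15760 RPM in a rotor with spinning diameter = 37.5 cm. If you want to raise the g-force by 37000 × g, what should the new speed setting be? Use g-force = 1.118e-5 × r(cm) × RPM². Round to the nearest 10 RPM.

r = 37.5 / 2 = 18.75 cm
Current RCF = 1.118 × 10⁻⁵ × 18.75 × (15760)² = 1.118 × 10⁻⁵ × 18.75 × 248,377,600 ≈ 52,066.2 × g
Target RCF = 52,066.2 + 37,000 = 89,066.2 × g
N² = 89,066.2 / (20.9625 × 10⁻⁵) = 424,883,482
N ≈ √424,883,482 ≈ 20,612.7

≈ 20610 RPM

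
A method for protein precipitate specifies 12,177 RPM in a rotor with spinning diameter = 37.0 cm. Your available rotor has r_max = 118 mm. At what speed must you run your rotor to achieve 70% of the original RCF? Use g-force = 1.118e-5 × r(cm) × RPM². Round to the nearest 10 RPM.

Original rotor: r = 37.0 / 2 = 18.5 cm
RCF = 1.118 × 10⁻⁵ × r × N²
RCF_original = 1.118 × 10⁻⁵ × 18.5 × (12177)² = 1.118 × 10⁻⁵ × 18.5 × 148,279,329 ≈ 30,668.6 × g
Target RCF = 0.7 × 30,668.6 ≈ 21,468 × g
Your rotor: r = 118 mm = 11.8 cm
21,468 = 1.118 × 10⁻⁵ × 11.8 × N²
N² = 21,468 / (13.1924 × 10⁻⁵) = 162,730,057
N ≈ √162,730,057 ≈ 12,756.6

12760 RPM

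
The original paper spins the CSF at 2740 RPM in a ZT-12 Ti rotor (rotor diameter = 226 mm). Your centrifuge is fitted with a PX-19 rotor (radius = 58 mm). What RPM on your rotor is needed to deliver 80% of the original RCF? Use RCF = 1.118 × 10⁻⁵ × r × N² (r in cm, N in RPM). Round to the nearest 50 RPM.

3400 RPM

Original rotor: r = 226 mm / 2 = 113 mm = 11.3 cm
RCF_original = 1.118 × 10⁻⁵ × 11.3 × (2740)² = 1.118 × 10⁻⁵ × 11.3 × 7,507,600 ≈ 948.5 × g
Target RCF = 0.8 × 948.5 ≈ 758.8 × g
Your rotor: r = 58 mm = 5.8 cm
758.8 = 1.118 × 10⁻⁵ × 5.8 × N²
N² = 758.8 / (6.4844 × 10⁻⁵) = 11,701,931
N ≈ √11,701,931 ≈ 3,420.8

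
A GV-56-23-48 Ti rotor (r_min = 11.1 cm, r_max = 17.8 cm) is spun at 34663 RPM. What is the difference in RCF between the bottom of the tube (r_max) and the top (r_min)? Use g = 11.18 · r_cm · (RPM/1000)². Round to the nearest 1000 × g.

ΔRCF ≈ 90000 x g

ΔRCF = 11.18 × (r_max − r_min) × (N/1000)² = 11.18 × 6.7 × 1,201.523569 ≈ 90,001.3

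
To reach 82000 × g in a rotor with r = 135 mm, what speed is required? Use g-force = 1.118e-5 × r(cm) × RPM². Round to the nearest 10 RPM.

r = 135 mm = 13.5 cm
82,000 = 1.118 × 10⁻⁵ × 13.5 × N²
N² = 82,000 / (15.093 × 10⁻⁵) = 543,298,218
N ≈ √543,298,218 ≈ 23,308.8

23310 RPM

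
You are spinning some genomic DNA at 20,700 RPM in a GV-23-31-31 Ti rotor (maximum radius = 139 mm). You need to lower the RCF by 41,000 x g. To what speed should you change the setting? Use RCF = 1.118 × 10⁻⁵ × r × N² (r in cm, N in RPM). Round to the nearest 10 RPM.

r = 139 mm = 13.9 cm
Current RCF = 1.118 × 10⁻⁵ × 13.9 × (20700)² = 1.118 × 10⁻⁵ × 13.9 × 428,490,000 ≈ 66,588.2 × g
Target RCF = 66,588.2 − 41,000 = 25,588.2 × g
N² = 25,588.2 / (15.5402 × 10⁻⁵) = 164,658,113
N ≈ √164,658,113 ≈ 12,831.9

12830 RPM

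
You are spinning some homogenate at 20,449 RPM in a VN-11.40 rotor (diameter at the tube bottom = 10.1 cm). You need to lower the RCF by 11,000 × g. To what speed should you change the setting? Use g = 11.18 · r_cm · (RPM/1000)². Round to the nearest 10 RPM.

r = 10.1 / 2 = 5.05 cm
Current RCF = 11.18 × 5.05 × (20.449)² = 11.18 × 5.05 × 418.161601 ≈ 23,609 × g
Target RCF = 23,609 − 11,000 = 12,609 × g
(N/1000)² = 12,609 / 56.459 = 223.3302
N = 1000 × √223.3302 ≈ 14,944.2

≈ 14940 RPM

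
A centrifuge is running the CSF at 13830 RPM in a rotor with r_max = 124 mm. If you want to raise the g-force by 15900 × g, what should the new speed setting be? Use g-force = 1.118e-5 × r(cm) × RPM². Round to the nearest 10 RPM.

N₂ ≈ 17490 RPM

r = 124 mm = 12.4 cm
Current RCF = 1.118 × 10⁻⁵ × 12.4 × (13830)² = 1.118 × 10⁻⁵ × 12.4 × 191,268,900 ≈ 26,516 × g
Target RCF = 26,516 + 15,900 = 42,416 × g
N² = 42,416 / (13.8632 × 10⁻⁵) = 305,961,106
N ≈ √305,961,106 ≈ 17,491.7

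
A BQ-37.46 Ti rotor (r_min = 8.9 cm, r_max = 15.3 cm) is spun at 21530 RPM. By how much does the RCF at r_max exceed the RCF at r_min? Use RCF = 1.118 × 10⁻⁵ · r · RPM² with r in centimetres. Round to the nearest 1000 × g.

≈ 33000 × g

RCF_max = 1.118 × 10⁻⁵ × 15.3 × (21530)² = 1.118 × 10⁻⁵ × 15.3 × 463,540,900 ≈ 79,290.5 × g
RCF_min = 1.118 × 10⁻⁵ × 8.9 × (21530)² = 1.118 × 10⁻⁵ × 8.9 × 463,540,900 ≈ 46,123.2 × g
ΔRCF = 79,290.5 − 46,123.2 = 33,167.3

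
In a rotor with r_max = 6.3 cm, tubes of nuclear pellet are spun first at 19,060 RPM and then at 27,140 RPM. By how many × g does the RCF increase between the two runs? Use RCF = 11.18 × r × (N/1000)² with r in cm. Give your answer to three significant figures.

RCF₁ = 11.18 × 6.3 × (19.06)² = 11.18 × 6.3 × 363.2836 ≈ 25,587.5 × g
RCF₂ = 11.18 × 6.3 × (27.14)² = 11.18 × 6.3 × 736.5796 ≈ 51,880.2 × g
Increase = 51,880.2 − 25,587.5 = 26,292.7

26300 × g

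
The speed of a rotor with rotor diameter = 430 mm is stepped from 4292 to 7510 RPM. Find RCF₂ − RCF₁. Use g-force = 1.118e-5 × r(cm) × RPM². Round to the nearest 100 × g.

r = 430 mm / 2 = 215 mm = 21.5 cm
RCF₁ = 1.118 × 10⁻⁵ × 21.5 × (4292)² = 1.118 × 10⁻⁵ × 21.5 × 18,421,264 ≈ 4,427.9 × g
RCF₂ = 1.118 × 10⁻⁵ × 21.5 × (7510)² = 1.118 × 10⁻⁵ × 21.5 × 56,400,100 ≈ 13,556.9 × g
Increase = 13,556.9 − 4,427.9 = 9,129

9100 ×g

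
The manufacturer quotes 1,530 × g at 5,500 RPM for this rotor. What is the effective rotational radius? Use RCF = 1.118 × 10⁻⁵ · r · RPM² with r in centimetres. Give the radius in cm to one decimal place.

r ≈ 4.5 cm

1530 = 1.118 × 10⁻⁵ × r × (5500)²
r = 1530 / (1.118 × 10⁻⁵ × 30,250,000) = 1530 / 338.195 ≈ 4.524 cm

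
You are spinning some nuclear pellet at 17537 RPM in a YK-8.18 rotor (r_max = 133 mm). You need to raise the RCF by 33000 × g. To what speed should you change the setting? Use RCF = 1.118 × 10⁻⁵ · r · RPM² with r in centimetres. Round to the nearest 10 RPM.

r = 133 mm = 13.3 cm
Current RCF = 1.118 × 10⁻⁵ × 13.3 × (17537)² = 1.118 × 10⁻⁵ × 13.3 × 307,546,369 ≈ 45,730.3 × g
Target RCF = 45,730.3 + 33,000 = 78,730.3 × g
N² = 78,730.3 / (14.8694 × 10⁻⁵) = 529,478,661
N ≈ √529,478,661 ≈ 23,010.4

N₂ ≈ 23010 RPM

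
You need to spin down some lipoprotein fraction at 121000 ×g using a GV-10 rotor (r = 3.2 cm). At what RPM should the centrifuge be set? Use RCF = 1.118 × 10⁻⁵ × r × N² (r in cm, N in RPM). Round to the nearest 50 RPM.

N ≈ 58150 RPM

RCF = 1.118 × 10⁻⁵ × r × N²
121,000 = 1.118 × 10⁻⁵ × 3.2 × N²
N² = 121,000 / (3.5776 × 10⁻⁵) = 3,382,155,635
N ≈ √3,382,155,635 ≈ 58,156.3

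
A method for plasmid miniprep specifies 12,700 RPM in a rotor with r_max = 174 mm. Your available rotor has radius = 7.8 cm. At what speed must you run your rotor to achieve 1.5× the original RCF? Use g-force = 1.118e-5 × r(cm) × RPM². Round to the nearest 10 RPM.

Original rotor: r = 174 mm = 17.4 cm
RCF_original = 1.118 × 10⁻⁵ × 17.4 × (12700)² = 1.118 × 10⁻⁵ × 17.4 × 161,290,000 ≈ 31,376.1 × g
Target RCF = 1.5 × 31,376.1 ≈ 47,064.1 × g
47,064.1 = 1.118 × 10⁻⁵ × 7.8 × N²
N² = 47,064.1 / (8.7204 × 10⁻⁵) = 539,701,160
N ≈ √539,701,160 ≈ 23,231.5

≈ 23230 RPM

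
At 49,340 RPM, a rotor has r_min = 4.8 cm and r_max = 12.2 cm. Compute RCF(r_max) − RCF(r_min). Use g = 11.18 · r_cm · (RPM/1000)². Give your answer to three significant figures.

ΔRCF ≈ 201000 g

ΔRCF = 11.18 × (r_max − r_min) × (N/1000)² = 11.18 × 7.4 × 2,434.4356 ≈ 201,405.7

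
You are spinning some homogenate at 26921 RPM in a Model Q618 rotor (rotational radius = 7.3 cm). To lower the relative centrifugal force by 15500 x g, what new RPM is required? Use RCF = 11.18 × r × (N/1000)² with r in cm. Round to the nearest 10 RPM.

Current RCF = 11.18 × 7.3 × (26.921)² = 11.18 × 7.3 × 724.740241 ≈ 59,149 × g
Target RCF = 59,149 − 15,500 = 43,649 × g
(N/1000)² = 43,649 / 81.614 = 534.8225
N = 1000 × √534.8225 ≈ 23,126.2

N₂ ≈ 23130 RPM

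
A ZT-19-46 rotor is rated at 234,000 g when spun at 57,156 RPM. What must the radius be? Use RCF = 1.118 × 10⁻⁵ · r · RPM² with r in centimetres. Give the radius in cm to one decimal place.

RCF = 1.118 × 10⁻⁵ × r × N²
234000 = 1.118 × 10⁻⁵ × r × (57156)²
r = 234000 / (1.118 × 10⁻⁵ × 3,266,808,336) = 234000 / 36522.92 ≈ 6.407 cm

6.4 cm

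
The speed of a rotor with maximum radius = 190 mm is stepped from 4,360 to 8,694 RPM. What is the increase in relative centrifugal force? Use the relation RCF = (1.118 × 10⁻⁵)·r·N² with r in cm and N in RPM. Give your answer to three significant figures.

≈ 12000 × g

r = 190 mm = 19.0 cm
RCF₁ = 1.118 × 10⁻⁵ × 19 × (4360)² = 1.118 × 10⁻⁵ × 19 × 19,009,600 ≈ 4,038 × g
RCF₂ = 1.118 × 10⁻⁵ × 19 × (8694)² = 1.118 × 10⁻⁵ × 19 × 75,585,636 ≈ 16,055.9 × g
Increase = 16,055.9 − 4,038 = 12,017.9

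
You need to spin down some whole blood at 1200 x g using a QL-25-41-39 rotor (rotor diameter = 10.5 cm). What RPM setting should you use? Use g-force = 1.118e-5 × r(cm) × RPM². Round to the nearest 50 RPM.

r = 10.5 / 2 = 5.25 cm
RCF = 1.118 × 10⁻⁵ × r × N²
1,200 = 1.118 × 10⁻⁵ × 5.25 × N²
N² = 1,200 / (5.8695 × 10⁻⁵) = 20,444,672
N ≈ √20,444,672 ≈ 4,521.6

4500 RPM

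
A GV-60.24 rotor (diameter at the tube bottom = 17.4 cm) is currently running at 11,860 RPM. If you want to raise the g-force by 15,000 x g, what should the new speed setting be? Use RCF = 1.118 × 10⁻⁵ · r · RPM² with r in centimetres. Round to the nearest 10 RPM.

17170 RPM

r = 17.4 / 2 = 8.7 cm
Current RCF = 1.118 × 10⁻⁵ × 8.7 × (11860)² = 1.118 × 10⁻⁵ × 8.7 × 140,659,600 ≈ 13,681.4 × g
Target RCF = 13,681.4 + 15,000 = 28,681.4 × g
N² = 28,681.4 / (9.7266 × 10⁻⁵) = 294,875,907
N ≈ √294,875,907 ≈ 17,172.0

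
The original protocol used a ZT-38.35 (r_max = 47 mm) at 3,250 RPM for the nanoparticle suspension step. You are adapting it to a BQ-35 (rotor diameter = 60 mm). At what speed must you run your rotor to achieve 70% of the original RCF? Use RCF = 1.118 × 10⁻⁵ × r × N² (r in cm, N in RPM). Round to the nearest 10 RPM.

Original rotor: r = 47 mm = 4.7 cm
RCF_original = 1.118 × 10⁻⁵ × 4.7 × (3250)² = 1.118 × 10⁻⁵ × 4.7 × 10,562,500 ≈ 555 × g
Target RCF = 0.7 × 555 ≈ 388.5 × g
Your rotor: r = 60 mm / 2 = 30 mm = 3 cm
388.5 = 1.118 × 10⁻⁵ × 3 × N²
N² = 388.5 / (3.354 × 10⁻⁵) = 11,583,184
N ≈ √11,583,184 ≈ 3,403.4

3400 RPM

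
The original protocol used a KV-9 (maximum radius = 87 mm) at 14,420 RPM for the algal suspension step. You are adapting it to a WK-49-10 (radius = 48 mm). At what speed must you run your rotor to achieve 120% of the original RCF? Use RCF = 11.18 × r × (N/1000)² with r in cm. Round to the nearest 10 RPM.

≈ 21270 RPM

Original rotor: r = 87 mm = 8.7 cm
RCF_original = 11.18 × 8.7 × (14.42)² = 11.18 × 8.7 × 207.9364 ≈ 20,225.1 × g
Target RCF = 1.2 × 20,225.1 ≈ 24,270.1 × g
Your rotor: r = 48 mm = 4.8 cm
24,270.1 = 11.18 × 4.8 × (N/1000)²
(N/1000)² = 24,270.1 / 53.664 = 452.2604
N = 1000 × √452.2604 ≈ 21,266.4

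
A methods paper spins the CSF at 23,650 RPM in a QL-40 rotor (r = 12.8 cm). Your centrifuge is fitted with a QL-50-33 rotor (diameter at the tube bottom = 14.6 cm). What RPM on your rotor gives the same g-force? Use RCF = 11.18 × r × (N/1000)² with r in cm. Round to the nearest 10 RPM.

RCF_original = 11.18 × 12.8 × (23.65)² = 11.18 × 12.8 × 559.3225 ≈ 80,041.3 × g
Your rotor: r = 14.6 / 2 = 7.3 cm
80,041.3 = 11.18 × 7.3 × (N/1000)²
(N/1000)² = 80,041.3 / 81.614 = 980.73
N = 1000 × √980.73 ≈ 31,316.6

31320 RPM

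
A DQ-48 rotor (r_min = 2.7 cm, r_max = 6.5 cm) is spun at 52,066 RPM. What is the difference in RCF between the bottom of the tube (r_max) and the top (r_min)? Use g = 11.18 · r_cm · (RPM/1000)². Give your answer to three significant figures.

115000 x g

RCF_max = 11.18 × 6.5 × (52.066)² = 11.18 × 6.5 × 2,710.868356 ≈ 196,998.8 × g
RCF_min = 11.18 × 2.7 × (52.066)² = 11.18 × 2.7 × 2,710.868356 ≈ 81,830.3 × g
ΔRCF = 196,998.8 − 81,830.3 = 115,168.5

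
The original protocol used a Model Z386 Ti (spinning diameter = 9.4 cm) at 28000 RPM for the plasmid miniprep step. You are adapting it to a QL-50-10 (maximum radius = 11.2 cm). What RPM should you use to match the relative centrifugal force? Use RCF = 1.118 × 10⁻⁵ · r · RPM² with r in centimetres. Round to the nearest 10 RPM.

≈ 18140 RPM

Original rotor: r = 9.4 / 2 = 4.7 cm
RCF_original = 1.118 × 10⁻⁵ × 4.7 × (28000)² = 1.118 × 10⁻⁵ × 4.7 × 784,000,000 ≈ 41,196.1 × g
41,196.1 = 1.118 × 10⁻⁵ × 11.2 × N²
N² = 41,196.1 / (12.5216 × 10⁻⁵) = 329,000,288
N ≈ √329,000,288 ≈ 18,138.4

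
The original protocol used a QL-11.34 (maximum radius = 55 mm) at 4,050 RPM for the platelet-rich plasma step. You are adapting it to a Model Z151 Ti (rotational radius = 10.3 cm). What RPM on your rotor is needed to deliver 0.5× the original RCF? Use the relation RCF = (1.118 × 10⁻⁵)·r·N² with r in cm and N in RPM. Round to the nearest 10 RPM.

2090 RPM

Original rotor: r = 55 mm = 5.5 cm
RCF_original = 1.118 × 10⁻⁵ × 5.5 × (4050)² = 1.118 × 10⁻⁵ × 5.5 × 16,402,500 ≈ 1,008.6 × g
Target RCF = 0.5 × 1,008.6 ≈ 504.3 × g
504.3 = 1.118 × 10⁻⁵ × 10.3 × N²
N² = 504.3 / (11.5154 × 10⁻⁵) = 4,379,353
N ≈ √4,379,353 ≈ 2,092.7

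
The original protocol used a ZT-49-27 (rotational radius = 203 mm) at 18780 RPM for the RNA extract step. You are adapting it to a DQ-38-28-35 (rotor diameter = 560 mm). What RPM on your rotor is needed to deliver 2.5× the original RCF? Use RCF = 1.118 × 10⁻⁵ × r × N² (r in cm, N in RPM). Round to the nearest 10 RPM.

25280 RPM

Original rotor: r = 203 mm = 20.3 cm
RCF = 1.118 × 10⁻⁵ × r × N²
RCF_original = 1.118 × 10⁻⁵ × 20.3 × (18780)² = 1.118 × 10⁻⁵ × 20.3 × 352,688,400 ≈ 80,044 × g
Target RCF = 2.5 × 80,044 ≈ 200,110 × g
Your rotor: r = 560 mm / 2 = 280 mm = 28 cm
200,110 = 1.118 × 10⁻⁵ × 28 × N²
N² = 200,110 / (31.304 × 10⁻⁵) = 639,247,381
N ≈ √639,247,381 ≈ 25,283.3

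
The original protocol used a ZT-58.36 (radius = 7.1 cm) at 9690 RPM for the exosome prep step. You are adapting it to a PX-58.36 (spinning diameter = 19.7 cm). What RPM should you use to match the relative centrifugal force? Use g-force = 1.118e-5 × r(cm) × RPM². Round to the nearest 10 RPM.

RCF_original = 1.118 × 10⁻⁵ × 7.1 × (9690)² = 1.118 × 10⁻⁵ × 7.1 × 93,896,100 ≈ 7,453.3 × g
Your rotor: r = 19.7 / 2 = 9.85 cm
7,453.3 = 1.118 × 10⁻⁵ × 9.85 × N²
N² = 7,453.3 / (11.0123 × 10⁻⁵) = 67,681,592
N ≈ √67,681,592 ≈ 8,226.9

≈ 8230 RPM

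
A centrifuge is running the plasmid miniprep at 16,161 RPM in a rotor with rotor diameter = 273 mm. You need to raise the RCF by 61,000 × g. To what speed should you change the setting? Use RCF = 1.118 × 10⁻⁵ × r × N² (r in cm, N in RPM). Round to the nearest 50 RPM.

r = 273 mm / 2 = 136.5 mm = 13.65 cm
Current RCF = 1.118 × 10⁻⁵ × 13.65 × (16161)² = 1.118 × 10⁻⁵ × 13.65 × 261,177,921 ≈ 39,857.6 × g
Target RCF = 39,857.6 + 61,000 = 100,857.6 × g
N² = 100,857.6 / (15.2607 × 10⁻⁵) = 660,897,600
N ≈ √660,897,600 ≈ 25,707.9

25700 RPM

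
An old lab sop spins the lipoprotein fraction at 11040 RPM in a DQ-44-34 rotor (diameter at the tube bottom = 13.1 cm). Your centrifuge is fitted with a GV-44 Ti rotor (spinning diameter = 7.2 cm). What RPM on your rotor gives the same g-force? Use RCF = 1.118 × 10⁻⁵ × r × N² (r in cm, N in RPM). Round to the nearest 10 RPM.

14890 RPM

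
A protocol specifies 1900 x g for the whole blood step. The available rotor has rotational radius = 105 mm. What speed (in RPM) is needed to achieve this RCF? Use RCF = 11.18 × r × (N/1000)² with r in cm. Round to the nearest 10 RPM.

4020 RPM

r = 105 mm = 10.5 cm
1,900 = 11.18 × 10.5 × (N/1000)²
(N/1000)² = 1,900 / 117.39 = 16.18537
N = 1000 × √16.18537 ≈ 4,023.1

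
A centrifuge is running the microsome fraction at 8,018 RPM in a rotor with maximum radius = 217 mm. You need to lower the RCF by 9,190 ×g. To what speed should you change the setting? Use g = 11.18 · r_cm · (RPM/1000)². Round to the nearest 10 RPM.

5140 RPM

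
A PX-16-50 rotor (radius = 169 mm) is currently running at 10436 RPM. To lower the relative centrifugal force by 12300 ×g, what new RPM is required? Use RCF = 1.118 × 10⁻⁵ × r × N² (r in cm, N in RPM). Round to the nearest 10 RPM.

≈ 6620 RPM

r = 169 mm = 16.9 cm
Current RCF = 1.118 × 10⁻⁵ × 16.9 × (10436)² = 1.118 × 10⁻⁵ × 16.9 × 108,910,096 ≈ 20,577.7 × g
Target RCF = 20,577.7 − 12,300 = 8,277.7 × g
N² = 8,277.7 / (18.8942 × 10⁻⁵) = 43,810,799
N ≈ √43,810,799 ≈ 6,619.0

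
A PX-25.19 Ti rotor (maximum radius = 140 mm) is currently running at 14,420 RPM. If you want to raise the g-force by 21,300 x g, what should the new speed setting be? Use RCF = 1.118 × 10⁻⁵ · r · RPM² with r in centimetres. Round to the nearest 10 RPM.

18550 RPM

r = 140 mm = 14.0 cm
Current RCF = 1.118 × 10⁻⁵ × 14 × (14420)² = 1.118 × 10⁻⁵ × 14 × 207,936,400 ≈ 32,546.2 × g
Target RCF = 32,546.2 + 21,300 = 53,846.2 × g
N² = 53,846.2 / (15.652 × 10⁻⁵) = 344,021,211
N ≈ √344,021,211 ≈ 18,547.8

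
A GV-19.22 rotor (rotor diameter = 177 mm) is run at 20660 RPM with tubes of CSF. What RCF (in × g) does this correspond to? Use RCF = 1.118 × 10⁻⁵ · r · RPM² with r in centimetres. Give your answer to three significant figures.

r = 177 mm / 2 = 88.5 mm = 8.85 cm
RCF = 1.118 × 10⁻⁵ × 8.85 × (20660)² = 1.118 × 10⁻⁵ × 8.85 × 426,835,600 ≈ 42,232.4 × g

RCF ≈ 42200 × g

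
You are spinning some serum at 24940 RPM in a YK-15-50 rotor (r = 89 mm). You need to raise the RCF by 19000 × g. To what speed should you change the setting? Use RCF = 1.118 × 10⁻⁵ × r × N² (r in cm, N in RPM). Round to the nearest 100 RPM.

N₂ ≈ 28500 RPM

r = 89 mm = 8.9 cm
Current RCF = 1.118 × 10⁻⁵ × 8.9 × (24940)² = 1.118 × 10⁻⁵ × 8.9 × 622,003,600 ≈ 61,890.6 × g
Target RCF = 61,890.6 + 19,000 = 80,890.6 × g
N² = 80,890.6 / (9.9502 × 10⁻⁵) = 812,954,513
N ≈ √812,954,513 ≈ 28,512.4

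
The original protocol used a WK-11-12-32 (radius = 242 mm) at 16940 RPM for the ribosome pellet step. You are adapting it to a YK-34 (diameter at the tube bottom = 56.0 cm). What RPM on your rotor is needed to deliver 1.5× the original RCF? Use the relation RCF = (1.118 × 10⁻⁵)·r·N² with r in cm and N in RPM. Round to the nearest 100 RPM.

≈ 19300 RPM

Original rotor: r = 242 mm = 24.2 cm
RCF_original = 1.118 × 10⁻⁵ × 24.2 × (16940)² = 1.118 × 10⁻⁵ × 24.2 × 286,963,600 ≈ 77,639.7 × g
Target RCF = 1.5 × 77,639.7 ≈ 116,459.5 × g
Your rotor: r = 56.0 / 2 = 28 cm
116,459.5 = 1.118 × 10⁻⁵ × 28 × N²
N² = 116,459.5 / (31.304 × 10⁻⁵) = 372,027,536
N ≈ √372,027,536 ≈ 19,288.0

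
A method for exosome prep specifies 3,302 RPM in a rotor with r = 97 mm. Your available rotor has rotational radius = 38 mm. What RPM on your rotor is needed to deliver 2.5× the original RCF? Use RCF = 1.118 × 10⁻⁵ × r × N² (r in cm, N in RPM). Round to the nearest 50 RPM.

Original rotor: r = 97 mm = 9.7 cm
RCF_original = 1.118 × 10⁻⁵ × 9.7 × (3302)² = 1.118 × 10⁻⁵ × 9.7 × 10,903,204 ≈ 1,182.4 × g
Target RCF = 2.5 × 1,182.4 ≈ 2,956 × g
Your rotor: r = 38 mm = 3.8 cm
2,956 = 1.118 × 10⁻⁵ × 3.8 × N²
N² = 2,956 / (4.2484 × 10⁻⁵) = 69,579,136
N ≈ √69,579,136 ≈ 8,341.4

8350 RPM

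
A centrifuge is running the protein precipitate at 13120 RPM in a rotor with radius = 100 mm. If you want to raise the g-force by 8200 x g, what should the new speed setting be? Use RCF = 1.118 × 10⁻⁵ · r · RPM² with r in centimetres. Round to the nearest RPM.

r = 100 mm = 10.0 cm
Current RCF = 1.118 × 10⁻⁵ × 10 × (13120)² = 1.118 × 10⁻⁵ × 10 × 172,134,400 ≈ 19,244.6 × g
Target RCF = 19,244.6 + 8,200 = 27,444.6 × g
N² = 27,444.6 / (11.18 × 10⁻⁵) = 245,479,428
N ≈ √245,479,428 ≈ 15,667.8

≈ 15668 RPM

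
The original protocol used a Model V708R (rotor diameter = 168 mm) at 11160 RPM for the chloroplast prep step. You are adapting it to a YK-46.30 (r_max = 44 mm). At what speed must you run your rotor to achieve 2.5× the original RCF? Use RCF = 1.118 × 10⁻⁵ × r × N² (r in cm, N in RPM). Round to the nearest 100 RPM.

24400 RPM

Original rotor: r = 168 mm / 2 = 84 mm = 8.4 cm
RCF_original = 1.118 × 10⁻⁵ × 8.4 × (11160)² = 1.118 × 10⁻⁵ × 8.4 × 124,545,600 ≈ 11,696.3 × g
Target RCF = 2.5 × 11,696.3 ≈ 29,240.8 × g
Your rotor: r = 44 mm = 4.4 cm
29,240.8 = 1.118 × 10⁻⁵ × 4.4 × N²
N² = 29,240.8 / (4.9192 × 10⁻⁵) = 594,421,857
N ≈ √594,421,857 ≈ 24,380.8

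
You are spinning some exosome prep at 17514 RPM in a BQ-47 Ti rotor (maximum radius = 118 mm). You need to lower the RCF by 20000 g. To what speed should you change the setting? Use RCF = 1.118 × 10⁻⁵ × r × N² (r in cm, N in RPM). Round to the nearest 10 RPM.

N₂ ≈ 12460 RPM

r = 118 mm = 11.8 cm
Current RCF = 1.118 × 10⁻⁵ × 11.8 × (17514)² = 1.118 × 10⁻⁵ × 11.8 × 306,740,196 ≈ 40,466.4 × g
Target RCF = 40,466.4 − 20,000 = 20,466.4 × g
N² = 20,466.4 / (13.1924 × 10⁻⁵) = 155,137,807
N ≈ √155,137,807 ≈ 12,455.4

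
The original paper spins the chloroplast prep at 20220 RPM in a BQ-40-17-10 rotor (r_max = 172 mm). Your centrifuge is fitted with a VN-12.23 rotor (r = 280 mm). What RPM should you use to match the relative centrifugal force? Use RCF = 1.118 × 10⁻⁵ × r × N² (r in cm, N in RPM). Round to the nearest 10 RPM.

≈ 15850 RPM

Original rotor: r = 172 mm = 17.2 cm
RCF = 1.118 × 10⁻⁵ × r × N²
RCF_original = 1.118 × 10⁻⁵ × 17.2 × (20220)² = 1.118 × 10⁻⁵ × 17.2 × 408,848,400 ≈ 78,619.9 × g
Your rotor: r = 280 mm = 28.0 cm
78,619.9 = 1.118 × 10⁻⁵ × 28 × N²
N² = 78,619.9 / (31.304 × 10⁻⁵) = 251,149,693
N ≈ √251,149,693 ≈ 15,847.7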